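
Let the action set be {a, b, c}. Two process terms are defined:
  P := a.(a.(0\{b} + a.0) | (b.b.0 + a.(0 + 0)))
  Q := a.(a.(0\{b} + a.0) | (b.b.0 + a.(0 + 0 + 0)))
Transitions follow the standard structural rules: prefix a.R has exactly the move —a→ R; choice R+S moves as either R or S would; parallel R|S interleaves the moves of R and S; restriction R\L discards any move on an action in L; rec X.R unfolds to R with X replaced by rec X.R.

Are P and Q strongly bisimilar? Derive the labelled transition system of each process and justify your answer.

Reachable graph of P (13 states):
  p0 = a.(a.(0\{b} + a.0) | (b.b.0 + a.(0 + 0))) has moves =a=> p1
  p1 = a.(0\{b} + a.0) | (b.b.0 + a.(0 + 0)) has moves =a=> p2, =a=> p3, =b=> p4
  p2 = (0\{b} + a.0) | (b.b.0 + a.(0 + 0)) has moves =a=> p5, =a=> p6, =b=> p7
  p3 = a.(0\{b} + a.0) | (0 + 0) has moves =a=> p5
  p4 = a.(0\{b} + a.0) | b.0 has moves =a=> p7, =b=> p8
  p5 = (0\{b} + a.0) | (0 + 0) has moves =a=> p9
  p6 = 0 | (b.b.0 + a.(0 + 0)) has moves =a=> p9, =b=> p10
  p7 = (0\{b} + a.0) | b.0 has moves =a=> p10, =b=> p11
  p8 = a.(0\{b} + a.0) | 0 has moves =a=> p11
  p9 = 0 | (0 + 0) has moves stopped
  p10 = 0 | b.0 has moves =b=> p12
  p11 = (0\{b} + a.0) | 0 has moves =a=> p12
  p12 = 0 | 0 has moves stopped
Reachable graph of Q (13 states):
  q0 = a.(a.(0\{b} + a.0) | (b.b.0 + a.(0 + 0 + 0))) has moves =a=> q1
  q1 = a.(0\{b} + a.0) | (b.b.0 + a.(0 + 0 + 0)) has moves =a=> q2, =a=> q3, =b=> q4
  q2 = (0\{b} + a.0) | (b.b.0 + a.(0 + 0 + 0)) has moves =a=> q5, =a=> q6, =b=> q7
  q3 = a.(0\{b} + a.0) | (0 + 0 + 0) has moves =a=> q5
  q4 = a.(0\{b} + a.0) | b.0 has moves =a=> q7, =b=> q8
  q5 = (0\{b} + a.0) | (0 + 0 + 0) has moves =a=> q9
  q6 = 0 | (b.b.0 + a.(0 + 0 + 0)) has moves =a=> q9, =b=> q10
  q7 = (0\{b} + a.0) | b.0 has moves =a=> q10, =b=> q11
  q8 = a.(0\{b} + a.0) | 0 has moves =a=> q11
  q9 = 0 | (0 + 0 + 0) has moves stopped
  q10 = 0 | b.0 has moves =b=> q12
  q11 = (0\{b} + a.0) | 0 has moves =a=> q12
  q12 = 0 | 0 has moves stopped
Partition-refinement fixed point:
  B0 = {p0, q0}
  B1 = {p1, q1}
  B2 = {p3, p8, q3, q8}
  B3 = {p11, p5, q11, q5}
  B4 = {p12, p9, q12, q9}
  B5 = {p4, q4}
  B6 = {p7, q7}
  B7 = {p10, q10}
  B8 = {p2, q2}
  B9 = {p6, q6}
p0 ∈ B0, q0 ∈ B0 → same block

YES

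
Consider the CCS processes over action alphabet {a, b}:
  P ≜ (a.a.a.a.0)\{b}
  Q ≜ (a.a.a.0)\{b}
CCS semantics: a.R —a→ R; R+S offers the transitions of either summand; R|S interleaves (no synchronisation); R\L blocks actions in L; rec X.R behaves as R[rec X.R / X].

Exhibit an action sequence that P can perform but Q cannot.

LTS(P): 5 reachable states
  u0 = (a.a.a.a.0)\{b} → =a=> u1
  u1 = (a.a.a.0)\{b} → =a=> u2
  u2 = (a.a.0)\{b} → =a=> u3
  u3 = (a.0)\{b} → =a=> u4
  u4 = 0\{b} → ∅
LTS(Q): 4 reachable states
  v0 = (a.a.a.0)\{b} → =a=> v1
  v1 = (a.a.0)\{b} → =a=> v2
  v2 = (a.0)\{b} → =a=> v3
  v3 = 0\{b} → ∅
Trace ⟨aaaa⟩ through P, begin at {u0}:
  after a @ step 1: {u1}
  after a @ step 2: {u2}
  after a @ step 3: {u3}
  after a @ step 4: {u4}
  ✓ P
Trace ⟨aaaa⟩ through Q, begin at {v0}:
  after a @ step 1: {v1}
  after a @ step 2: {v2}
  after a @ step 3: {v3}
  after a @ step 4: ∅  — Q cannot continue

aaaa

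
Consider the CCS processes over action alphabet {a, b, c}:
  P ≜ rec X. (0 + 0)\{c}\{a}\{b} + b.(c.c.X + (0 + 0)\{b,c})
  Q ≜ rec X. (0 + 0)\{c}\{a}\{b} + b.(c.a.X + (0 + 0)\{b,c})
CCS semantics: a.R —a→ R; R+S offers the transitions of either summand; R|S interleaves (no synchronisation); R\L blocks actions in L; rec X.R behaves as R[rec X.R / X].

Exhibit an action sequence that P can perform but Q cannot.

LTS(P): 3 reachable states
  s0 = rec X. (0 + 0)\{c}\{a}\{b} + b.(c.c.X + (0 + 0)\{b,c}) has moves =b=> s1
  s1 = c.c.(rec X. (0 + 0)\{c}\{a}\{b} + b.(c.c.X + (0 + 0)\{b,c})) + (0 + 0)\{b,c} has moves =c=> s2
  s2 = c.(rec X. (0 + 0)\{c}\{a}\{b} + b.(c.c.X + (0 + 0)\{b,c})) has moves =c=> s0
LTS(Q): 3 reachable states
  t0 = rec X. (0 + 0)\{c}\{a}\{b} + b.(c.a.X + (0 + 0)\{b,c}) has moves =b=> t1
  t1 = c.a.(rec X. (0 + 0)\{c}\{a}\{b} + b.(c.a.X + (0 + 0)\{b,c})) + (0 + 0)\{b,c} has moves =c=> t2
  t2 = a.(rec X. (0 + 0)\{c}\{a}\{b} + b.(c.a.X + (0 + 0)\{b,c})) has moves =a=> t0
Trace ⟨bcc⟩ through P, begin at {s0}:
  after b @ step 1: {s1}
  after c @ step 2: {s2}
  after c @ step 3: {s0}
  ✓ P
Trace ⟨bcc⟩ through Q, begin at {t0}:
  after b @ step 1: {t1}
  after c @ step 2: {t2}
  after c @ step 3: ∅ (Q stuck)

bcc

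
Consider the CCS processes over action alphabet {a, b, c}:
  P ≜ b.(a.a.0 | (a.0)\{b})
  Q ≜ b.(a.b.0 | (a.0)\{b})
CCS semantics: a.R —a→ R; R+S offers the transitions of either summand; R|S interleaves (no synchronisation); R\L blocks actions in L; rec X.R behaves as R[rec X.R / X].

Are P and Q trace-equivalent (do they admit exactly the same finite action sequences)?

NO — witness ⟨baaa⟩

Reachable graph of P (7 states):
  m0 = b.(a.a.0 | (a.0)\{b}) ⊢ ··b··> m1
  m1 = a.a.0 | (a.0)\{b} ⊢ ··a··> m2, ··a··> m3
  m2 = a.0 | (a.0)\{b} ⊢ ··a··> m4, ··a··> m5
  m3 = a.a.0 | 0\{b} ⊢ ··a··> m5
  m4 = 0 | (a.0)\{b} ⊢ ··a··> m6
  m5 = a.0 | 0\{b} ⊢ ··a··> m6
  m6 = 0 | 0\{b} ⊢ (no moves)
Reachable graph of Q (7 states):
  n0 = b.(a.b.0 | (a.0)\{b}) ⊢ ··b··> n1
  n1 = a.b.0 | (a.0)\{b} ⊢ ··a··> n2, ··a··> n3
  n2 = a.b.0 | 0\{b} ⊢ ··a··> n4
  n3 = b.0 | (a.0)\{b} ⊢ ··a··> n4, ··b··> n5
  n4 = b.0 | 0\{b} ⊢ ··b··> n6
  n5 = 0 | (a.0)\{b} ⊢ ··a··> n6
  n6 = 0 | 0\{b} ⊢ (no moves)
Run σ = ⟨baaa⟩ on P: start {m0}
  after b @ step 1: {m1}
  after a @ step 2: {m2, m3}
  after a @ step 3: {m4, m5}
  after a @ step 4: {m6}
  — P admits the full trace.
Run σ = ⟨baaa⟩ on Q: start {n0}
  after b @ step 1: {n1}
  after a @ step 2: {n2, n3}
  after a @ step 3: {n4}
  after a @ step 4: ∅  — Q cannot continue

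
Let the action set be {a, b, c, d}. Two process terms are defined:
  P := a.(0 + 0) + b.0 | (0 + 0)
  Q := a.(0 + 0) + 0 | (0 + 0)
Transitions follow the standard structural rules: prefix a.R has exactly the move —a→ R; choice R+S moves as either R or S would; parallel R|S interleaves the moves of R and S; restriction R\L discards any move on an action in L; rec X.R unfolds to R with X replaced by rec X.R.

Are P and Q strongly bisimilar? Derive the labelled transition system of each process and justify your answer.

P's transition system — 3 states:
  s0 = a.(0 + 0) + b.0 | (0 + 0) → ··a··> s1, ··b··> s2
  s1 = 0 + 0 → ·
  s2 = 0 | (0 + 0) → ·
Q's transition system — 2 states:
  t0 = a.(0 + 0) + 0 | (0 + 0) → ··a··> t1
  t1 = 0 + 0 → ·
Coarsest stable partition (strong bisimilarity classes):
  B0 = {s0}
  B1 = {s1, s2, t1}
  B2 = {t0}
s0 ∈ B0, t0 ∈ B2 → different blocks

P ≁ Q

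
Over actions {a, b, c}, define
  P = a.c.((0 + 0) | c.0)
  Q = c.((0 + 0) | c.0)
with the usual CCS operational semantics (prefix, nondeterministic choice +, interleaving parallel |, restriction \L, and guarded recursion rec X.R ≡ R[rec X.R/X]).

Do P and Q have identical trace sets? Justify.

P's transition system — 4 states:
  m0 = a.c.((0 + 0) | c.0) :: —a→ m1
  m1 = c.((0 + 0) | c.0) :: —c→ m2
  m2 = (0 + 0) | c.0 :: —c→ m3
  m3 = (0 + 0) | 0 :: ·
Q's transition system — 3 states:
  n0 = c.((0 + 0) | c.0) :: —c→ n1
  n1 = (0 + 0) | c.0 :: —c→ n2
  n2 = (0 + 0) | 0 :: ·
Executing a from P (initial set {m0}):
  after a @ step 1: {m1}
  — P admits the full trace.
Executing a from Q (initial set {n0}):
  after a @ step 1: no successor for Q

trace-distinct — witness ⟨a⟩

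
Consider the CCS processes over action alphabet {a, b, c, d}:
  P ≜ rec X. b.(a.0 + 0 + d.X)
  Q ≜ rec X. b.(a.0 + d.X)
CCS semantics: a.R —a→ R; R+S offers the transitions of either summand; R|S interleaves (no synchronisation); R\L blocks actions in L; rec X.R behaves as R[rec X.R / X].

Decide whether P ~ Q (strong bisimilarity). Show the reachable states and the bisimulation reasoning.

YES

P's transition system — 3 states:
  p0 = rec X. b.(a.0 + 0 + d.X) ⊢ -b-> p1
  p1 = a.0 + 0 + d.(rec X. b.(a.0 + 0 + d.X)) ⊢ -a-> p2, -d-> p0
  p2 = 0 ⊢ stopped
Q's transition system — 3 states:
  q0 = rec X. b.(a.0 + d.X) ⊢ -b-> q1
  q1 = a.0 + d.(rec X. b.(a.0 + d.X)) ⊢ -a-> q2, -d-> q0
  q2 = 0 ⊢ stopped
Coarsest stable partition (strong bisimilarity classes):
  B0 = {p0, q0}
  B1 = {p1, q1}
  B2 = {p2, q2}
p0 ∈ B0, q0 ∈ B0 → same block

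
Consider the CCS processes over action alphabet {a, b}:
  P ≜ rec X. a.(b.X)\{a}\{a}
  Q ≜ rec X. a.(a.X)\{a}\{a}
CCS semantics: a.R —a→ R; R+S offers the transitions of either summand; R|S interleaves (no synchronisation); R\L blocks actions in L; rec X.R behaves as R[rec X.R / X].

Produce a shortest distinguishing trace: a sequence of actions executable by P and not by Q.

P's transition system — 3 states:
  p0 = rec X. a.(b.X)\{a}\{a} | -a-> p1
  p1 = (b.(rec X. a.(b.X)\{a}\{a}))\{a}\{a} | -b-> p2
  p2 = (rec X. a.(b.X)\{a}\{a})\{a}\{a} | ∅
Q's transition system — 2 states:
  q0 = rec X. a.(a.X)\{a}\{a} | -a-> q1
  q1 = (a.(rec X. a.(a.X)\{a}\{a}))\{a}\{a} | ∅
Run σ = ⟨ab⟩ on P: start {p0}
  [1] a ⇒ {p1}
  [2] b ⇒ {p2}
  ✓ P
Run σ = ⟨ab⟩ on Q: start {q0}
  [1] a ⇒ {q1}
  [2] b ⇒ ∅  — Q cannot continue

ab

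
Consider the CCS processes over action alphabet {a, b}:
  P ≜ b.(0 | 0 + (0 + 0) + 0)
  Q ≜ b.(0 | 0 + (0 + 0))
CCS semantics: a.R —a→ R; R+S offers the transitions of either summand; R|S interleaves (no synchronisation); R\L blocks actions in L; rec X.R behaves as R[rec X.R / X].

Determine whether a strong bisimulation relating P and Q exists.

YES

Reachable graph of P (2 states):
  m0 = b.(0 | 0 + (0 + 0) + 0) ⊢ =b=> m1
  m1 = 0 | 0 + (0 + 0) + 0 ⊢ ·
Reachable graph of Q (2 states):
  n0 = b.(0 | 0 + (0 + 0)) ⊢ =b=> n1
  n1 = 0 | 0 + (0 + 0) ⊢ ·
Partition-refinement fixed point:
  B0 = {m0, n0}
  B1 = {m1, n1}
m0 ∈ B0, n0 ∈ B0 → same block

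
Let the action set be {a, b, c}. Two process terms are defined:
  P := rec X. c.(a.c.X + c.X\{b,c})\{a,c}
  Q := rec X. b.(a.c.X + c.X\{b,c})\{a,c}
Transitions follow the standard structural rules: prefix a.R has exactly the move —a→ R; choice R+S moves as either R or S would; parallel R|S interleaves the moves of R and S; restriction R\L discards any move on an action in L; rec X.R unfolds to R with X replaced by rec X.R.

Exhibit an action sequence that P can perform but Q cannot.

LTS(P): 2 reachable states
  u0 = rec X. c.(a.c.X + c.X\{b,c})\{a,c} :: --c--▸ u1
  u1 = (a.c.(rec X. c.(a.c.X + c.X\{b,c})\{a,c}) + c.(rec X. c.(a.c.X + c.X\{b,c})\{a,c})\{b,c})\{a,c} :: ∅
LTS(Q): 2 reachable states
  v0 = rec X. b.(a.c.X + c.X\{b,c})\{a,c} :: --b--▸ v1
  v1 = (a.c.(rec X. b.(a.c.X + c.X\{b,c})\{a,c}) + c.(rec X. b.(a.c.X + c.X\{b,c})\{a,c})\{b,c})\{a,c} :: ∅
Executing c from P (initial set {u0}):
  [1] c ⇒ {u1}
  P completes σ.
Executing c from Q (initial set {v0}):
  [1] c ⇒ ∅  — Q cannot continue

c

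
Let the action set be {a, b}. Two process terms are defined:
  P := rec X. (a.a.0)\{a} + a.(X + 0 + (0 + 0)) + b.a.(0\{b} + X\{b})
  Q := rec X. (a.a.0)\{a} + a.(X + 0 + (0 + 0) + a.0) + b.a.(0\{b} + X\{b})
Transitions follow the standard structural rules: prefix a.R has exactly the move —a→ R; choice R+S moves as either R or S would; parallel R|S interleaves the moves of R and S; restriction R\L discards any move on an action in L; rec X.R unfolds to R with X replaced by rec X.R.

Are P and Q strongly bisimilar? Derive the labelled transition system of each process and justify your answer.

not bisimilar

P's transition system — 5 states:
  m0 = rec X. (a.a.0)\{a} + a.(X + 0 + (0 + 0)) + b.a.(0\{b} + X\{b}) :: =a=> m1, =b=> m2
  m1 = (rec X. (a.a.0)\{a} + a.(X + 0 + (0 + 0)) + b.a.(0\{b} + X\{b})) + 0 + (0 + 0) :: =a=> m1, =b=> m2
  m2 = a.(0\{b} + (rec X. (a.a.0)\{a} + a.(X + 0 + (0 + 0)) + b.a.(0\{b} + X\{b}))\{b}) :: =a=> m3
  m3 = 0\{b} + (rec X. (a.a.0)\{a} + a.(X + 0 + (0 + 0)) + b.a.(0\{b} + X\{b}))\{b} :: =a=> m4
  m4 = ((rec X. (a.a.0)\{a} + a.(X + 0 + (0 + 0)) + b.a.(0\{b} + X\{b})) + 0 + (0 + 0))\{b} :: =a=> m4
Q's transition system — 7 states:
  n0 = rec X. (a.a.0)\{a} + a.(X + 0 + (0 + 0) + a.0) + b.a.(0\{b} + X\{b}) :: =a=> n1, =b=> n2
  n1 = (rec X. (a.a.0)\{a} + a.(X + 0 + (0 + 0) + a.0) + b.a.(0\{b} + X\{b})) + 0 + (0 + 0) + a.0 :: =a=> n1, =a=> n3, =b=> n2
  n2 = a.(0\{b} + (rec X. (a.a.0)\{a} + a.(X + 0 + (0 + 0) + a.0) + b.a.(0\{b} + X\{b}))\{b}) :: =a=> n4
  n3 = 0 :: deadlocked
  n4 = 0\{b} + (rec X. (a.a.0)\{a} + a.(X + 0 + (0 + 0) + a.0) + b.a.(0\{b} + X\{b}))\{b} :: =a=> n5
  n5 = ((rec X. (a.a.0)\{a} + a.(X + 0 + (0 + 0) + a.0) + b.a.(0\{b} + X\{b})) + 0 + (0 + 0) + a.0)\{b} :: =a=> n5, =a=> n6
  n6 = 0\{b} :: deadlocked
Bisimilarity quotient blocks:
  B0 = {m0, m1}
  B1 = {m2, m3, m4}
  B2 = {n0}
  B3 = {n2}
  B4 = {n4}
  B5 = {n5}
  B6 = {n3, n6}
  B7 = {n1}
m0 ∈ B0, n0 ∈ B2 → different blocks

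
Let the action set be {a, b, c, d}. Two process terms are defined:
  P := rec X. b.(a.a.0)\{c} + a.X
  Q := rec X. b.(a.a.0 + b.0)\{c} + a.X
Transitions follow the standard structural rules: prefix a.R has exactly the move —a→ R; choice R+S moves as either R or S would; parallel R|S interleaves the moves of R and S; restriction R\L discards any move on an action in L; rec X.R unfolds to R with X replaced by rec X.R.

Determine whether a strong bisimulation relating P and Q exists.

not bisimilar

LTS(P): 4 reachable states
  s0 = rec X. b.(a.a.0)\{c} + a.X | ··a··> s0, ··b··> s1
  s1 = (a.a.0)\{c} | ··a··> s2
  s2 = (a.0)\{c} | ··a··> s3
  s3 = 0\{c} | deadlocked
LTS(Q): 4 reachable states
  t0 = rec X. b.(a.a.0 + b.0)\{c} + a.X | ··a··> t0, ··b··> t1
  t1 = (a.a.0 + b.0)\{c} | ··a··> t2, ··b··> t3
  t2 = (a.0)\{c} | ··a··> t3
  t3 = 0\{c} | deadlocked
Bisimilarity quotient blocks:
  B0 = {s0}
  B1 = {s1}
  B2 = {s2, t2}
  B3 = {s3, t3}
  B4 = {t0}
  B5 = {t1}
s0 ∈ B0, t0 ∈ B4 → different blocks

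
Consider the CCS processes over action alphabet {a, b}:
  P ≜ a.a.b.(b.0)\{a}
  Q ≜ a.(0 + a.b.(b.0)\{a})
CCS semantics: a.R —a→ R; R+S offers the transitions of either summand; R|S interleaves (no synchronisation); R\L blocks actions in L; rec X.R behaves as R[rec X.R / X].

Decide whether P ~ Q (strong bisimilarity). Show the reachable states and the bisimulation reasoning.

P's transition system — 5 states:
  u0 = a.a.b.(b.0)\{a} | -a-> u1
  u1 = a.b.(b.0)\{a} | -a-> u2
  u2 = b.(b.0)\{a} | -b-> u3
  u3 = (b.0)\{a} | -b-> u4
  u4 = 0\{a} | ·
Q's transition system — 5 states:
  v0 = a.(0 + a.b.(b.0)\{a}) | -a-> v1
  v1 = 0 + a.b.(b.0)\{a} | -a-> v2
  v2 = b.(b.0)\{a} | -b-> v3
  v3 = (b.0)\{a} | -b-> v4
  v4 = 0\{a} | ·
Partition-refinement fixed point:
  B0 = {u0, v0}
  B1 = {u1, v1}
  B2 = {u2, v2}
  B3 = {u3, v3}
  B4 = {u4, v4}
u0 ∈ B0, v0 ∈ B0 → same block

bisimilar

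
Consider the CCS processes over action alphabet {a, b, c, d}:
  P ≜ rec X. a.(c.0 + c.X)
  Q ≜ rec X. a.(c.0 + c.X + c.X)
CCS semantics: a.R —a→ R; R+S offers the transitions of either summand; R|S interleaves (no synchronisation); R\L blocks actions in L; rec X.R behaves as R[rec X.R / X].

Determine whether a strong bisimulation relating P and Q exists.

P ~ Q

LTS(P): 3 reachable states
  s0 = rec X. a.(c.0 + c.X) ⊢ —a→ s1
  s1 = c.0 + c.(rec X. a.(c.0 + c.X)) ⊢ —c→ s0, —c→ s2
  s2 = 0 ⊢ stopped
LTS(Q): 3 reachable states
  t0 = rec X. a.(c.0 + c.X + c.X) ⊢ —a→ t1
  t1 = c.0 + c.(rec X. a.(c.0 + c.X + c.X)) + c.(rec X. a.(c.0 + c.X + c.X)) ⊢ —c→ t0, —c→ t2
  t2 = 0 ⊢ stopped
Partition-refinement fixed point:
  B0 = {s0, t0}
  B1 = {s1, t1}
  B2 = {s2, t2}
s0 ∈ B0, t0 ∈ B0 → same block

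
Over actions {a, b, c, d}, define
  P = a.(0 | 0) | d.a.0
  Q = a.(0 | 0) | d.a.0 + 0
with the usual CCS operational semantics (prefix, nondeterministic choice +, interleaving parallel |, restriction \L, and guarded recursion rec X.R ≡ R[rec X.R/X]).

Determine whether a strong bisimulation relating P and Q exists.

LTS(P): 6 reachable states
  u0 = a.(0 | 0) | d.a.0 → —a→ u1, —d→ u2
  u1 = 0 | 0 | d.a.0 → —d→ u3
  u2 = a.(0 | 0) | a.0 → —a→ u3, —a→ u4
  u3 = 0 | 0 | a.0 → —a→ u5
  u4 = a.(0 | 0) | 0 → —a→ u5
  u5 = 0 | 0 | 0 → stopped
LTS(Q): 6 reachable states
  v0 = a.(0 | 0) | d.a.0 + 0 → —a→ v1, —d→ v2
  v1 = 0 | 0 | d.a.0 → —d→ v3
  v2 = a.(0 | 0) | a.0 → —a→ v3, —a→ v4
  v3 = 0 | 0 | a.0 → —a→ v5
  v4 = a.(0 | 0) | 0 → —a→ v5
  v5 = 0 | 0 | 0 → stopped
Bisimilarity quotient blocks:
  B0 = {u0, v0}
  B1 = {u2, v2}
  B2 = {u3, u4, v3, v4}
  B3 = {u5, v5}
  B4 = {u1, v1}
u0 ∈ B0, v0 ∈ B0 → same block

bisimilar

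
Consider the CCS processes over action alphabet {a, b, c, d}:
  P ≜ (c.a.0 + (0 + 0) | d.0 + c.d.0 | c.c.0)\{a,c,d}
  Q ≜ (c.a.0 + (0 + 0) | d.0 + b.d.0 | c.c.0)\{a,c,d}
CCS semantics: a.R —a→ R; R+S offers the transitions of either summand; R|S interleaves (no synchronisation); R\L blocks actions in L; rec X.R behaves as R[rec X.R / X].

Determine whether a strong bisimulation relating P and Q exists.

LTS(P): 1 reachable states
  m0 = (c.a.0 + (0 + 0) | d.0 + c.d.0 | c.c.0)\{a,c,d} :: ∅
LTS(Q): 2 reachable states
  n0 = (c.a.0 + (0 + 0) | d.0 + b.d.0 | c.c.0)\{a,c,d} :: ··b··> n1
  n1 = (d.0 | c.c.0)\{a,c,d} :: ∅
Bisimilarity quotient blocks:
  B0 = {m0, n1}
  B1 = {n0}
m0 ∈ B0, n0 ∈ B1 → different blocks

P ≁ Q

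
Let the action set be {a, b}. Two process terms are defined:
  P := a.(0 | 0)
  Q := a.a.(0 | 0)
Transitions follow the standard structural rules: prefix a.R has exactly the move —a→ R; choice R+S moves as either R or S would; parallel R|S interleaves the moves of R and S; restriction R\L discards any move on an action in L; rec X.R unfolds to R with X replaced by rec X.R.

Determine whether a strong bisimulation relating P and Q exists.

Reachable graph of P (2 states):
  p0 = a.(0 | 0) | —a→ p1
  p1 = 0 | 0 | (no moves)
Reachable graph of Q (3 states):
  q0 = a.a.(0 | 0) | —a→ q1
  q1 = a.(0 | 0) | —a→ q2
  q2 = 0 | 0 | (no moves)
Bisimilarity quotient blocks:
  B0 = {p0, q1}
  B1 = {p1, q2}
  B2 = {q0}
p0 ∈ B0, q0 ∈ B2 → different blocks

P ≁ Q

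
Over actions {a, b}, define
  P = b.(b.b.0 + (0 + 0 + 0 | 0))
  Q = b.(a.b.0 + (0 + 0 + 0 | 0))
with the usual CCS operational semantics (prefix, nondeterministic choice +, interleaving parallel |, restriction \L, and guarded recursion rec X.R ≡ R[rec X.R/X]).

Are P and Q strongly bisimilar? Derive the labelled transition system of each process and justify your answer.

P ≁ Q

P's transition system — 4 states:
  s0 = b.(b.b.0 + (0 + 0 + 0 | 0)) | --b--▸ s1
  s1 = b.b.0 + (0 + 0 + 0 | 0) | --b--▸ s2
  s2 = b.0 | --b--▸ s3
  s3 = 0 | stopped
Q's transition system — 4 states:
  t0 = b.(a.b.0 + (0 + 0 + 0 | 0)) | --b--▸ t1
  t1 = a.b.0 + (0 + 0 + 0 | 0) | --a--▸ t2
  t2 = b.0 | --b--▸ t3
  t3 = 0 | stopped
Bisimilarity quotient blocks:
  B0 = {s0}
  B1 = {s1}
  B2 = {s2, t2}
  B3 = {s3, t3}
  B4 = {t0}
  B5 = {t1}
s0 ∈ B0, t0 ∈ B4 → different blocks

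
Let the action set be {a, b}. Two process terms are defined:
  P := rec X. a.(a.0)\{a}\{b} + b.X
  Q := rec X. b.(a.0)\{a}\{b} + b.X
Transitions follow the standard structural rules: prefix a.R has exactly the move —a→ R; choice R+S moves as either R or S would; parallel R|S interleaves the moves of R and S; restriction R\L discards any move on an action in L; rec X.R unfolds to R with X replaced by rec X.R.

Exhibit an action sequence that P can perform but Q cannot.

Reachable graph of P (2 states):
  u0 = rec X. a.(a.0)\{a}\{b} + b.X has moves ··a··> u1, ··b··> u0
  u1 = (a.0)\{a}\{b} has moves (no moves)
Reachable graph of Q (2 states):
  v0 = rec X. b.(a.0)\{a}\{b} + b.X has moves ··b··> v0, ··b··> v1
  v1 = (a.0)\{a}\{b} has moves (no moves)
Trace ⟨a⟩ through P, begin at {u0}:
  step 1 (a): {u1}
  P completes σ.
Trace ⟨a⟩ through Q, begin at {v0}:
  step 1 (a): no successor for Q

a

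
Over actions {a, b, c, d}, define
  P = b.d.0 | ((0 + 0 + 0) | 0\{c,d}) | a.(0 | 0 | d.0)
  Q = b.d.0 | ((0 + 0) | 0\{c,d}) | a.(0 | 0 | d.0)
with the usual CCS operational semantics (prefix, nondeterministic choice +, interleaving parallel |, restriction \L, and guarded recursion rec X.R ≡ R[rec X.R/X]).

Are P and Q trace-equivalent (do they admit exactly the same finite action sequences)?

trace-equivalent

Reachable graph of P (9 states):
  p0 = b.d.0 | ((0 + 0 + 0) | 0\{c,d}) | a.(0 | 0 | d.0) has moves -a-> p1, -b-> p2
  p1 = b.d.0 | ((0 + 0 + 0) | 0\{c,d}) | (0 | 0 | d.0) has moves -b-> p3, -d-> p4
  p2 = d.0 | ((0 + 0 + 0) | 0\{c,d}) | a.(0 | 0 | d.0) has moves -a-> p3, -d-> p5
  p3 = d.0 | ((0 + 0 + 0) | 0\{c,d}) | (0 | 0 | d.0) has moves -d-> p6, -d-> p7
  p4 = b.d.0 | ((0 + 0 + 0) | 0\{c,d}) | (0 | 0 | 0) has moves -b-> p7
  p5 = 0 | ((0 + 0 + 0) | 0\{c,d}) | a.(0 | 0 | d.0) has moves -a-> p6
  p6 = 0 | ((0 + 0 + 0) | 0\{c,d}) | (0 | 0 | d.0) has moves -d-> p8
  p7 = d.0 | ((0 + 0 + 0) | 0\{c,d}) | (0 | 0 | 0) has moves -d-> p8
  p8 = 0 | ((0 + 0 + 0) | 0\{c,d}) | (0 | 0 | 0) has moves deadlocked
Reachable graph of Q (9 states):
  q0 = b.d.0 | ((0 + 0) | 0\{c,d}) | a.(0 | 0 | d.0) has moves -a-> q1, -b-> q2
  q1 = b.d.0 | ((0 + 0) | 0\{c,d}) | (0 | 0 | d.0) has moves -b-> q3, -d-> q4
  q2 = d.0 | ((0 + 0) | 0\{c,d}) | a.(0 | 0 | d.0) has moves -a-> q3, -d-> q5
  q3 = d.0 | ((0 + 0) | 0\{c,d}) | (0 | 0 | d.0) has moves -d-> q6, -d-> q7
  q4 = b.d.0 | ((0 + 0) | 0\{c,d}) | (0 | 0 | 0) has moves -b-> q7
  q5 = 0 | ((0 + 0) | 0\{c,d}) | a.(0 | 0 | d.0) has moves -a-> q6
  q6 = 0 | ((0 + 0) | 0\{c,d}) | (0 | 0 | d.0) has moves -d-> q8
  q7 = d.0 | ((0 + 0) | 0\{c,d}) | (0 | 0 | 0) has moves -d-> q8
  q8 = 0 | ((0 + 0) | 0\{c,d}) | (0 | 0 | 0) has moves deadlocked
Coarsest stable partition (strong bisimilarity classes):
  B0 = {p0, q0}
  B1 = {p1, q1}
  B2 = {p3, q3}
  B3 = {p6, p7, q6, q7}
  B4 = {p8, q8}
  B5 = {p4, q4}
  B6 = {p2, q2}
  B7 = {p5, q5}
p0 ∈ B0, q0 ∈ B0 → same block
Bisimilar ⇒ trace-equivalent.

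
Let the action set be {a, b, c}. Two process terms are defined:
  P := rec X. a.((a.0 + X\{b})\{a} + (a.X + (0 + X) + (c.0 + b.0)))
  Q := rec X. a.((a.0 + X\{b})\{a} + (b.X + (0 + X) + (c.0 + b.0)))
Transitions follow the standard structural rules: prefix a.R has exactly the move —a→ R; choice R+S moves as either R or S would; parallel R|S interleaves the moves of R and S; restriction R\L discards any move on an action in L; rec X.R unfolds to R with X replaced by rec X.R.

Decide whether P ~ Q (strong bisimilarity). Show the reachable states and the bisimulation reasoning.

Reachable graph of P (3 states):
  m0 = rec X. a.((a.0 + X\{b})\{a} + (a.X + (0 + X) + (c.0 + b.0))) ⊢ -a-> m1
  m1 = (a.0 + (rec X. a.((a.0 + X\{b})\{a} + (a.X + (0 + X) + (c.0 + b.0))))\{b})\{a} + (a.(rec X. a.((a.0 + X\{b})\{a} + (a.X + (0 + X) + (c.0 + b.0)))) + (0 + (rec X. a.((a.0 + X\{b})\{a} + (a.X + (0 + X) + (c.0 + b.0))))) + (c.0 + b.0)) ⊢ -a-> m0, -a-> m1, -b-> m2, -c-> m2
  m2 = 0 ⊢ stopped
Reachable graph of Q (3 states):
  n0 = rec X. a.((a.0 + X\{b})\{a} + (b.X + (0 + X) + (c.0 + b.0))) ⊢ -a-> n1
  n1 = (a.0 + (rec X. a.((a.0 + X\{b})\{a} + (b.X + (0 + X) + (c.0 + b.0))))\{b})\{a} + (b.(rec X. a.((a.0 + X\{b})\{a} + (b.X + (0 + X) + (c.0 + b.0)))) + (0 + (rec X. a.((a.0 + X\{b})\{a} + (b.X + (0 + X) + (c.0 + b.0))))) + (c.0 + b.0)) ⊢ -a-> n1, -b-> n0, -b-> n2, -c-> n2
  n2 = 0 ⊢ stopped
Coarsest stable partition (strong bisimilarity classes):
  B0 = {m0}
  B1 = {m1}
  B2 = {m2, n2}
  B3 = {n0}
  B4 = {n1}
m0 ∈ B0, n0 ∈ B3 → different blocks

not bisimilar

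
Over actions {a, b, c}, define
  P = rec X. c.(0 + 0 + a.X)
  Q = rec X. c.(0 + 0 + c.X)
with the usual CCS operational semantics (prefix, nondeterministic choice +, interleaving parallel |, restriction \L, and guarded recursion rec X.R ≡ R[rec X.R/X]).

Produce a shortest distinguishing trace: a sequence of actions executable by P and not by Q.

ca

P's transition system — 2 states:
  p0 = rec X. c.(0 + 0 + a.X) | -c-> p1
  p1 = 0 + 0 + a.(rec X. c.(0 + 0 + a.X)) | -a-> p0
Q's transition system — 2 states:
  q0 = rec X. c.(0 + 0 + c.X) | -c-> q1
  q1 = 0 + 0 + c.(rec X. c.(0 + 0 + c.X)) | -c-> q0
Trace ⟨ca⟩ through P, begin at {p0}:
  step 1 (c): {p1}
  step 2 (a): {p0}
  P completes σ.
Trace ⟨ca⟩ through Q, begin at {q0}:
  step 1 (c): {q1}
  step 2 (a): ∅  — Q cannot continue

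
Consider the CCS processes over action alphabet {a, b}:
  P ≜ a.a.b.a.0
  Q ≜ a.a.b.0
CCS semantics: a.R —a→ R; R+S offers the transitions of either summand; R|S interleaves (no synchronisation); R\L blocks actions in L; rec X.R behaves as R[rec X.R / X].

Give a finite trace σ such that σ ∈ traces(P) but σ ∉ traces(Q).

LTS(P): 5 reachable states
  m0 = a.a.b.a.0 → —a→ m1
  m1 = a.b.a.0 → —a→ m2
  m2 = b.a.0 → —b→ m3
  m3 = a.0 → —a→ m4
  m4 = 0 → ·
LTS(Q): 4 reachable states
  n0 = a.a.b.0 → —a→ n1
  n1 = a.b.0 → —a→ n2
  n2 = b.0 → —b→ n3
  n3 = 0 → ·
Executing aaba from P (initial set {m0}):
  step 1 (a): {m1}
  step 2 (a): {m2}
  step 3 (b): {m3}
  step 4 (a): {m4}
  — P admits the full trace.
Executing aaba from Q (initial set {n0}):
  step 1 (a): {n1}
  step 2 (a): {n2}
  step 3 (b): {n3}
  step 4 (a): no successor for Q

aaba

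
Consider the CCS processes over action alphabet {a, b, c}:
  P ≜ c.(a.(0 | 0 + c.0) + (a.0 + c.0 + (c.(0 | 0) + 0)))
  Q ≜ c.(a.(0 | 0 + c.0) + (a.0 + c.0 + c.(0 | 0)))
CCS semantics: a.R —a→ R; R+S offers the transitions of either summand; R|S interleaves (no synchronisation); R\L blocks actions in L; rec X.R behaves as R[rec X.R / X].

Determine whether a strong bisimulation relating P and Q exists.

Reachable graph of P (5 states):
  m0 = c.(a.(0 | 0 + c.0) + (a.0 + c.0 + (c.(0 | 0) + 0))) has moves --c--▸ m1
  m1 = a.(0 | 0 + c.0) + (a.0 + c.0 + (c.(0 | 0) + 0)) has moves --a--▸ m2, --a--▸ m3, --c--▸ m2, --c--▸ m4
  m2 = 0 has moves deadlocked
  m3 = 0 | 0 + c.0 has moves --c--▸ m2
  m4 = 0 | 0 has moves deadlocked
Reachable graph of Q (5 states):
  n0 = c.(a.(0 | 0 + c.0) + (a.0 + c.0 + c.(0 | 0))) has moves --c--▸ n1
  n1 = a.(0 | 0 + c.0) + (a.0 + c.0 + c.(0 | 0)) has moves --a--▸ n2, --a--▸ n3, --c--▸ n2, --c--▸ n4
  n2 = 0 has moves deadlocked
  n3 = 0 | 0 + c.0 has moves --c--▸ n2
  n4 = 0 | 0 has moves deadlocked
Coarsest stable partition (strong bisimilarity classes):
  B0 = {m0, n0}
  B1 = {m1, n1}
  B2 = {m2, m4, n2, n4}
  B3 = {m3, n3}
m0 ∈ B0, n0 ∈ B0 → same block

bisimilar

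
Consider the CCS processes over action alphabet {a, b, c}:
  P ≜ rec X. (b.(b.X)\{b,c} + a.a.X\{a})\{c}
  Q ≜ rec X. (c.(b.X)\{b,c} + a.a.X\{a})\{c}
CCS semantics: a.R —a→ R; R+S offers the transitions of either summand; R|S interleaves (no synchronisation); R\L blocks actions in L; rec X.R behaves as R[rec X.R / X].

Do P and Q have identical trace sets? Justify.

Reachable graph of P (5 states):
  m0 = rec X. (b.(b.X)\{b,c} + a.a.X\{a})\{c} has moves --a--▸ m1, --b--▸ m2
  m1 = (a.(rec X. (b.(b.X)\{b,c} + a.a.X\{a})\{c})\{a})\{c} has moves --a--▸ m3
  m2 = (b.(rec X. (b.(b.X)\{b,c} + a.a.X\{a})\{c}))\{b,c}\{c} has moves ∅
  m3 = (rec X. (b.(b.X)\{b,c} + a.a.X\{a})\{c})\{a}\{c} has moves --b--▸ m4
  m4 = (b.(rec X. (b.(b.X)\{b,c} + a.a.X\{a})\{c}))\{b,c}\{c}\{a}\{c} has moves ∅
Reachable graph of Q (3 states):
  n0 = rec X. (c.(b.X)\{b,c} + a.a.X\{a})\{c} has moves --a--▸ n1
  n1 = (a.(rec X. (c.(b.X)\{b,c} + a.a.X\{a})\{c})\{a})\{c} has moves --a--▸ n2
  n2 = (rec X. (c.(b.X)\{b,c} + a.a.X\{a})\{c})\{a}\{c} has moves ∅
Trace ⟨b⟩ through P, begin at {m0}:
  [1] b ⇒ {m2}
  — P admits the full trace.
Trace ⟨b⟩ through Q, begin at {n0}:
  [1] b ⇒ no successor for Q

trace-distinct — witness ⟨b⟩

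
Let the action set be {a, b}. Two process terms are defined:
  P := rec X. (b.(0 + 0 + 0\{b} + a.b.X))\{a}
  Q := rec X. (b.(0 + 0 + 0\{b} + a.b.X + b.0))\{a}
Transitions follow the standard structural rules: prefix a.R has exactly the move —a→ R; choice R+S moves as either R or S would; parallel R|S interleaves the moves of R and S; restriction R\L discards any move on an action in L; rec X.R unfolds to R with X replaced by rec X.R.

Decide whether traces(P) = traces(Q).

P's transition system — 2 states:
  u0 = rec X. (b.(0 + 0 + 0\{b} + a.b.X))\{a} → =b=> u1
  u1 = (0 + 0 + 0\{b} + a.b.(rec X. (b.(0 + 0 + 0\{b} + a.b.X))\{a}))\{a} → ∅
Q's transition system — 3 states:
  v0 = rec X. (b.(0 + 0 + 0\{b} + a.b.X + b.0))\{a} → =b=> v1
  v1 = (0 + 0 + 0\{b} + a.b.(rec X. (b.(0 + 0 + 0\{b} + a.b.X + b.0))\{a}) + b.0)\{a} → =b=> v2
  v2 = 0\{a} → ∅
Run σ = ⟨bb⟩ on Q: start {v0}
  after b @ step 1: {v1}
  after b @ step 2: {v2}
  ✓ Q
Run σ = ⟨bb⟩ on P: start {u0}
  after b @ step 1: {u1}
  after b @ step 2: ∅ (P stuck)

NO — witness ⟨bb⟩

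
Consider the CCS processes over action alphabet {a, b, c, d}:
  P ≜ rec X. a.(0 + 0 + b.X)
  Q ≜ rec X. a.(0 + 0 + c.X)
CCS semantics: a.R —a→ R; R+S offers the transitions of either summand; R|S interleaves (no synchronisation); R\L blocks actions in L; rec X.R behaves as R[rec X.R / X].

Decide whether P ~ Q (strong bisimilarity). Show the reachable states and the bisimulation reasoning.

not bisimilar

LTS(P): 2 reachable states
  s0 = rec X. a.(0 + 0 + b.X) ⊢ ··a··> s1
  s1 = 0 + 0 + b.(rec X. a.(0 + 0 + b.X)) ⊢ ··b··> s0
LTS(Q): 2 reachable states
  t0 = rec X. a.(0 + 0 + c.X) ⊢ ··a··> t1
  t1 = 0 + 0 + c.(rec X. a.(0 + 0 + c.X)) ⊢ ··c··> t0
Partition-refinement fixed point:
  B0 = {s0}
  B1 = {s1}
  B2 = {t0}
  B3 = {t1}
s0 ∈ B0, t0 ∈ B2 → different blocks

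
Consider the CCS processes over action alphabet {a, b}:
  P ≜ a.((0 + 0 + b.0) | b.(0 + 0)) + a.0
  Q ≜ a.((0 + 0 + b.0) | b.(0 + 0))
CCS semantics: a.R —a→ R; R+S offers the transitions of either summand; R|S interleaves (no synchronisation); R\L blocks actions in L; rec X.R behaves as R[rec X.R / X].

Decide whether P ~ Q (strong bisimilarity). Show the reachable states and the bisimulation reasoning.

LTS(P): 6 reachable states
  m0 = a.((0 + 0 + b.0) | b.(0 + 0)) + a.0 has moves —a→ m1, —a→ m2
  m1 = (0 + 0 + b.0) | b.(0 + 0) has moves —b→ m3, —b→ m4
  m2 = 0 has moves deadlocked
  m3 = (0 + 0 + b.0) | (0 + 0) has moves —b→ m5
  m4 = 0 | b.(0 + 0) has moves —b→ m5
  m5 = 0 | (0 + 0) has moves deadlocked
LTS(Q): 5 reachable states
  n0 = a.((0 + 0 + b.0) | b.(0 + 0)) has moves —a→ n1
  n1 = (0 + 0 + b.0) | b.(0 + 0) has moves —b→ n2, —b→ n3
  n2 = (0 + 0 + b.0) | (0 + 0) has moves —b→ n4
  n3 = 0 | b.(0 + 0) has moves —b→ n4
  n4 = 0 | (0 + 0) has moves deadlocked
Partition-refinement fixed point:
  B0 = {m0}
  B1 = {m2, m5, n4}
  B2 = {m1, n1}
  B3 = {m3, m4, n2, n3}
  B4 = {n0}
m0 ∈ B0, n0 ∈ B4 → different blocks

P ≁ Q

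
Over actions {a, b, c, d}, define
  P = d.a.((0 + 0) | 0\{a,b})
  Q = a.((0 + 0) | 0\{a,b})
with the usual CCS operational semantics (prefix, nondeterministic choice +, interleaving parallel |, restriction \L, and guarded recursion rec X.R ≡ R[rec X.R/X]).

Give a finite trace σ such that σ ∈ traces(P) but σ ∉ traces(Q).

Reachable graph of P (3 states):
  m0 = d.a.((0 + 0) | 0\{a,b}) → —d→ m1
  m1 = a.((0 + 0) | 0\{a,b}) → —a→ m2
  m2 = (0 + 0) | 0\{a,b} → ∅
Reachable graph of Q (2 states):
  n0 = a.((0 + 0) | 0\{a,b}) → —a→ n1
  n1 = (0 + 0) | 0\{a,b} → ∅
Executing d from P (initial set {m0}):
  [1] d ⇒ {m1}
  — P admits the full trace.
Executing d from Q (initial set {n0}):
  [1] d ⇒ ∅ (Q stuck)

d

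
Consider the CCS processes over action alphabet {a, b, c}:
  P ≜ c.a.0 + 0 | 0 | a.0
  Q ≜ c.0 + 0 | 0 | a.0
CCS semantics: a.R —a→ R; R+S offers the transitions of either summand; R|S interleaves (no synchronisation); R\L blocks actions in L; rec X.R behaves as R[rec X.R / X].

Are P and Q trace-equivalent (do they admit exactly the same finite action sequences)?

LTS(P): 4 reachable states
  u0 = c.a.0 + 0 | 0 | a.0 → ··a··> u1, ··c··> u2
  u1 = 0 | 0 | 0 → deadlocked
  u2 = a.0 → ··a··> u3
  u3 = 0 → deadlocked
LTS(Q): 3 reachable states
  v0 = c.0 + 0 | 0 | a.0 → ··a··> v1, ··c··> v2
  v1 = 0 | 0 | 0 → deadlocked
  v2 = 0 → deadlocked
Executing ca from P (initial set {u0}):
  [1] c ⇒ {u2}
  [2] a ⇒ {u3}
  P completes σ.
Executing ca from Q (initial set {v0}):
  [1] c ⇒ {v2}
  [2] a ⇒ no successor for Q

trace-distinct — witness ⟨ca⟩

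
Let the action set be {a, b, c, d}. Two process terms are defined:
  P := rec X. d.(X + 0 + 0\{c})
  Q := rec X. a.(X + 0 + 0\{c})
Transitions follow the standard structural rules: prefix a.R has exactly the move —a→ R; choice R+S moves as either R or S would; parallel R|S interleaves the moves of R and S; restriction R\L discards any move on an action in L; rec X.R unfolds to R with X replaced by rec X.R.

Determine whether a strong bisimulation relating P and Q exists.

LTS(P): 2 reachable states
  s0 = rec X. d.(X + 0 + 0\{c}) → ··d··> s1
  s1 = (rec X. d.(X + 0 + 0\{c})) + 0 + 0\{c} → ··d··> s1
LTS(Q): 2 reachable states
  t0 = rec X. a.(X + 0 + 0\{c}) → ··a··> t1
  t1 = (rec X. a.(X + 0 + 0\{c})) + 0 + 0\{c} → ··a··> t1
Partition-refinement fixed point:
  B0 = {s0, s1}
  B1 = {t0, t1}
s0 ∈ B0, t0 ∈ B1 → different blocks

not bisimilar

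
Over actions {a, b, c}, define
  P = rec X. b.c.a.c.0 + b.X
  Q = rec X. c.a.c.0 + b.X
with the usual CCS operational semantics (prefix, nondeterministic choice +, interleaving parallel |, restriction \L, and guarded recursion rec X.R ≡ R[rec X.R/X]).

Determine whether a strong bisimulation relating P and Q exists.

LTS(P): 5 reachable states
  u0 = rec X. b.c.a.c.0 + b.X → =b=> u0, =b=> u1
  u1 = c.a.c.0 → =c=> u2
  u2 = a.c.0 → =a=> u3
  u3 = c.0 → =c=> u4
  u4 = 0 → (no moves)
LTS(Q): 4 reachable states
  v0 = rec X. c.a.c.0 + b.X → =b=> v0, =c=> v1
  v1 = a.c.0 → =a=> v2
  v2 = c.0 → =c=> v3
  v3 = 0 → (no moves)
Coarsest stable partition (strong bisimilarity classes):
  B0 = {u0}
  B1 = {u1}
  B2 = {u2, v1}
  B3 = {u3, v2}
  B4 = {u4, v3}
  B5 = {v0}
u0 ∈ B0, v0 ∈ B5 → different blocks

P ≁ Q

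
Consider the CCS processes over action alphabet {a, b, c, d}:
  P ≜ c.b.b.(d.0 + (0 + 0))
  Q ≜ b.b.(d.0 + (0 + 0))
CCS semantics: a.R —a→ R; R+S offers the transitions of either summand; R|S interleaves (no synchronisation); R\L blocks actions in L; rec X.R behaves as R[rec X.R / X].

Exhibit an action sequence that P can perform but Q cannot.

c

Reachable graph of P (5 states):
  p0 = c.b.b.(d.0 + (0 + 0)) → --c--▸ p1
  p1 = b.b.(d.0 + (0 + 0)) → --b--▸ p2
  p2 = b.(d.0 + (0 + 0)) → --b--▸ p3
  p3 = d.0 + (0 + 0) → --d--▸ p4
  p4 = 0 → stopped
Reachable graph of Q (4 states):
  q0 = b.b.(d.0 + (0 + 0)) → --b--▸ q1
  q1 = b.(d.0 + (0 + 0)) → --b--▸ q2
  q2 = d.0 + (0 + 0) → --d--▸ q3
  q3 = 0 → stopped
Trace ⟨c⟩ through P, begin at {p0}:
  after c @ step 1: {p1}
  ✓ P
Trace ⟨c⟩ through Q, begin at {q0}:
  after c @ step 1: no successor for Q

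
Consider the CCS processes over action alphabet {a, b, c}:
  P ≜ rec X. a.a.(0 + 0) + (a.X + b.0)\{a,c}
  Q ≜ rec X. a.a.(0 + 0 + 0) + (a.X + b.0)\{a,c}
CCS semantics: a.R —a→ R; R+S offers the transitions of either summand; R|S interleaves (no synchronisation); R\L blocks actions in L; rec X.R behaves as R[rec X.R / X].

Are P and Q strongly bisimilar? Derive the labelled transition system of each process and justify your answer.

bisimilar

LTS(P): 4 reachable states
  p0 = rec X. a.a.(0 + 0) + (a.X + b.0)\{a,c} has moves --a--▸ p1, --b--▸ p2
  p1 = a.(0 + 0) has moves --a--▸ p3
  p2 = 0\{a,c} has moves stopped
  p3 = 0 + 0 has moves stopped
LTS(Q): 4 reachable states
  q0 = rec X. a.a.(0 + 0 + 0) + (a.X + b.0)\{a,c} has moves --a--▸ q1, --b--▸ q2
  q1 = a.(0 + 0 + 0) has moves --a--▸ q3
  q2 = 0\{a,c} has moves stopped
  q3 = 0 + 0 + 0 has moves stopped
Coarsest stable partition (strong bisimilarity classes):
  B0 = {p0, q0}
  B1 = {p1, q1}
  B2 = {p2, p3, q2, q3}
p0 ∈ B0, q0 ∈ B0 → same block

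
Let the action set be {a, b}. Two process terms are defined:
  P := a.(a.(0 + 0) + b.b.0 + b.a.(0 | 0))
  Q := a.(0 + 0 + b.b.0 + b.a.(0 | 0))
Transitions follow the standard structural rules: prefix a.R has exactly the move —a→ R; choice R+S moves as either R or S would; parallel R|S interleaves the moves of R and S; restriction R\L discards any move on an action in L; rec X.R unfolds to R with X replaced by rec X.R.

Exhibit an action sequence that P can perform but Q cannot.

aa

LTS(P): 7 reachable states
  u0 = a.(a.(0 + 0) + b.b.0 + b.a.(0 | 0)) :: —a→ u1
  u1 = a.(0 + 0) + b.b.0 + b.a.(0 | 0) :: —a→ u2, —b→ u3, —b→ u4
  u2 = 0 + 0 :: stopped
  u3 = a.(0 | 0) :: —a→ u5
  u4 = b.0 :: —b→ u6
  u5 = 0 | 0 :: stopped
  u6 = 0 :: stopped
LTS(Q): 6 reachable states
  v0 = a.(0 + 0 + b.b.0 + b.a.(0 | 0)) :: —a→ v1
  v1 = 0 + 0 + b.b.0 + b.a.(0 | 0) :: —b→ v2, —b→ v3
  v2 = a.(0 | 0) :: —a→ v4
  v3 = b.0 :: —b→ v5
  v4 = 0 | 0 :: stopped
  v5 = 0 :: stopped
Trace ⟨aa⟩ through P, begin at {u0}:
  [1] a ⇒ {u1}
  [2] a ⇒ {u2}
  ✓ P
Trace ⟨aa⟩ through Q, begin at {v0}:
  [1] a ⇒ {v1}
  [2] a ⇒ ∅ (Q stuck)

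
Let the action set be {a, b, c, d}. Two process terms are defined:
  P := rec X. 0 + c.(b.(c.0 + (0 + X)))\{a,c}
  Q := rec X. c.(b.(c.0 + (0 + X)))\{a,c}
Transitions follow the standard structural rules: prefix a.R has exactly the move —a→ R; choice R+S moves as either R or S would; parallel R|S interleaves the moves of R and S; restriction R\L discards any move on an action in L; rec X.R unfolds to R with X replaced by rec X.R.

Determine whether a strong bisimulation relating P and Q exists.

Reachable graph of P (3 states):
  p0 = rec X. 0 + c.(b.(c.0 + (0 + X)))\{a,c} :: -c-> p1
  p1 = (b.(c.0 + (0 + (rec X. 0 + c.(b.(c.0 + (0 + X)))\{a,c}))))\{a,c} :: -b-> p2
  p2 = (c.0 + (0 + (rec X. 0 + c.(b.(c.0 + (0 + X)))\{a,c})))\{a,c} :: deadlocked
Reachable graph of Q (3 states):
  q0 = rec X. c.(b.(c.0 + (0 + X)))\{a,c} :: -c-> q1
  q1 = (b.(c.0 + (0 + (rec X. c.(b.(c.0 + (0 + X)))\{a,c}))))\{a,c} :: -b-> q2
  q2 = (c.0 + (0 + (rec X. c.(b.(c.0 + (0 + X)))\{a,c})))\{a,c} :: deadlocked
Partition-refinement fixed point:
  B0 = {p0, q0}
  B1 = {p1, q1}
  B2 = {p2, q2}
p0 ∈ B0, q0 ∈ B0 → same block

bisimilar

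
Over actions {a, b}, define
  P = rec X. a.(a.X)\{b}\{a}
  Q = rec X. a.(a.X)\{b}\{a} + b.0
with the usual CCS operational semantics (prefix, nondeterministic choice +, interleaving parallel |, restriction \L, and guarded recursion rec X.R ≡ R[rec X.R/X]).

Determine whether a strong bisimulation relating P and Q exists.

not bisimilar

P's transition system — 2 states:
  m0 = rec X. a.(a.X)\{b}\{a} :: ··a··> m1
  m1 = (a.(rec X. a.(a.X)\{b}\{a}))\{b}\{a} :: ·
Q's transition system — 3 states:
  n0 = rec X. a.(a.X)\{b}\{a} + b.0 :: ··a··> n1, ··b··> n2
  n1 = (a.(rec X. a.(a.X)\{b}\{a} + b.0))\{b}\{a} :: ·
  n2 = 0 :: ·
Bisimilarity quotient blocks:
  B0 = {m0}
  B1 = {m1, n1, n2}
  B2 = {n0}
m0 ∈ B0, n0 ∈ B2 → different blocks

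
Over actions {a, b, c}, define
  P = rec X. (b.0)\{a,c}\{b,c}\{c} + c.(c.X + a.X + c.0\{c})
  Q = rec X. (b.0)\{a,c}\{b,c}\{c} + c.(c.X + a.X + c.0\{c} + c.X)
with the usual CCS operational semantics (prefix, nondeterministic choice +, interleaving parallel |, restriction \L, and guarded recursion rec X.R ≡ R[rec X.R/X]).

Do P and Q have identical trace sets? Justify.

trace-equivalent

Reachable graph of P (3 states):
  m0 = rec X. (b.0)\{a,c}\{b,c}\{c} + c.(c.X + a.X + c.0\{c}) ⊢ ··c··> m1
  m1 = c.(rec X. (b.0)\{a,c}\{b,c}\{c} + c.(c.X + a.X + c.0\{c})) + a.(rec X. (b.0)\{a,c}\{b,c}\{c} + c.(c.X + a.X + c.0\{c})) + c.0\{c} ⊢ ··a··> m0, ··c··> m0, ··c··> m2
  m2 = 0\{c} ⊢ (no moves)
Reachable graph of Q (3 states):
  n0 = rec X. (b.0)\{a,c}\{b,c}\{c} + c.(c.X + a.X + c.0\{c} + c.X) ⊢ ··c··> n1
  n1 = c.(rec X. (b.0)\{a,c}\{b,c}\{c} + c.(c.X + a.X + c.0\{c} + c.X)) + a.(rec X. (b.0)\{a,c}\{b,c}\{c} + c.(c.X + a.X + c.0\{c} + c.X)) + c.0\{c} + c.(rec X. (b.0)\{a,c}\{b,c}\{c} + c.(c.X + a.X + c.0\{c} + c.X)) ⊢ ··a··> n0, ··c··> n0, ··c··> n2
  n2 = 0\{c} ⊢ (no moves)
Coarsest stable partition (strong bisimilarity classes):
  B0 = {m0, n0}
  B1 = {m1, n1}
  B2 = {m2, n2}
m0 ∈ B0, n0 ∈ B0 → same block
Bisimilar ⇒ trace-equivalent.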